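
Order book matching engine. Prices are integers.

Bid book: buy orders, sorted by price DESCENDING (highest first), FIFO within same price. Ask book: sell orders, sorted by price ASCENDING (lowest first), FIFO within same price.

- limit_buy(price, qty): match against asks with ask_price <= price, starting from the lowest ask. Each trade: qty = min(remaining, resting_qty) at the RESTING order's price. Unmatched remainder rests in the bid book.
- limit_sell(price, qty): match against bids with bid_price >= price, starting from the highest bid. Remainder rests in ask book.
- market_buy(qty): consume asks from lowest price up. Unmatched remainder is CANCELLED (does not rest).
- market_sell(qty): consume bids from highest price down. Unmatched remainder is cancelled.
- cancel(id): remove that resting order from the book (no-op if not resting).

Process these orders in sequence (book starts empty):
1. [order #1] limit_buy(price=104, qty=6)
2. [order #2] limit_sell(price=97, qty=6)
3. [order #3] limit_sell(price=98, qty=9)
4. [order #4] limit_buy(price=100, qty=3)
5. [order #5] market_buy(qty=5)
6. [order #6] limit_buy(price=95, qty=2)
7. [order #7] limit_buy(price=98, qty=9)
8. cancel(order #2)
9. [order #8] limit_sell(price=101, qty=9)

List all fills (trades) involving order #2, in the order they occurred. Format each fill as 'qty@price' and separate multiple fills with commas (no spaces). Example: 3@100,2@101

Answer: 6@104

Derivation:
After op 1 [order #1] limit_buy(price=104, qty=6): fills=none; bids=[#1:6@104] asks=[-]
After op 2 [order #2] limit_sell(price=97, qty=6): fills=#1x#2:6@104; bids=[-] asks=[-]
After op 3 [order #3] limit_sell(price=98, qty=9): fills=none; bids=[-] asks=[#3:9@98]
After op 4 [order #4] limit_buy(price=100, qty=3): fills=#4x#3:3@98; bids=[-] asks=[#3:6@98]
After op 5 [order #5] market_buy(qty=5): fills=#5x#3:5@98; bids=[-] asks=[#3:1@98]
After op 6 [order #6] limit_buy(price=95, qty=2): fills=none; bids=[#6:2@95] asks=[#3:1@98]
After op 7 [order #7] limit_buy(price=98, qty=9): fills=#7x#3:1@98; bids=[#7:8@98 #6:2@95] asks=[-]
After op 8 cancel(order #2): fills=none; bids=[#7:8@98 #6:2@95] asks=[-]
After op 9 [order #8] limit_sell(price=101, qty=9): fills=none; bids=[#7:8@98 #6:2@95] asks=[#8:9@101]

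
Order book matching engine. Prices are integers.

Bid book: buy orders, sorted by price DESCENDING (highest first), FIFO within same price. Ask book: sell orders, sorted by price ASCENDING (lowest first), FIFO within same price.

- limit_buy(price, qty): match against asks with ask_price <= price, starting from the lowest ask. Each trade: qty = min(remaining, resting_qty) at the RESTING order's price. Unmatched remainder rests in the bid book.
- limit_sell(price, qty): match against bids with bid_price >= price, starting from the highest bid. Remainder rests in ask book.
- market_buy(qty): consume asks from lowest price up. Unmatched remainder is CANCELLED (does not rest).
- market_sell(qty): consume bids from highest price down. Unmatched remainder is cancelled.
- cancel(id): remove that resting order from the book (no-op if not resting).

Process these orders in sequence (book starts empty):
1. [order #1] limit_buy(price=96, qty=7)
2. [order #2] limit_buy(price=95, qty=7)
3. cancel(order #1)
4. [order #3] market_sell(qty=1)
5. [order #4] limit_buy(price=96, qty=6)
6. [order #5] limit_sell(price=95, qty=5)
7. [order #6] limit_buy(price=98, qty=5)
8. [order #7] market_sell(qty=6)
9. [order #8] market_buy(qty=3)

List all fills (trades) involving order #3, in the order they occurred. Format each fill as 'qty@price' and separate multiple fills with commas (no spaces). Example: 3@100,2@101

Answer: 1@95

Derivation:
After op 1 [order #1] limit_buy(price=96, qty=7): fills=none; bids=[#1:7@96] asks=[-]
After op 2 [order #2] limit_buy(price=95, qty=7): fills=none; bids=[#1:7@96 #2:7@95] asks=[-]
After op 3 cancel(order #1): fills=none; bids=[#2:7@95] asks=[-]
After op 4 [order #3] market_sell(qty=1): fills=#2x#3:1@95; bids=[#2:6@95] asks=[-]
After op 5 [order #4] limit_buy(price=96, qty=6): fills=none; bids=[#4:6@96 #2:6@95] asks=[-]
After op 6 [order #5] limit_sell(price=95, qty=5): fills=#4x#5:5@96; bids=[#4:1@96 #2:6@95] asks=[-]
After op 7 [order #6] limit_buy(price=98, qty=5): fills=none; bids=[#6:5@98 #4:1@96 #2:6@95] asks=[-]
After op 8 [order #7] market_sell(qty=6): fills=#6x#7:5@98 #4x#7:1@96; bids=[#2:6@95] asks=[-]
After op 9 [order #8] market_buy(qty=3): fills=none; bids=[#2:6@95] asks=[-]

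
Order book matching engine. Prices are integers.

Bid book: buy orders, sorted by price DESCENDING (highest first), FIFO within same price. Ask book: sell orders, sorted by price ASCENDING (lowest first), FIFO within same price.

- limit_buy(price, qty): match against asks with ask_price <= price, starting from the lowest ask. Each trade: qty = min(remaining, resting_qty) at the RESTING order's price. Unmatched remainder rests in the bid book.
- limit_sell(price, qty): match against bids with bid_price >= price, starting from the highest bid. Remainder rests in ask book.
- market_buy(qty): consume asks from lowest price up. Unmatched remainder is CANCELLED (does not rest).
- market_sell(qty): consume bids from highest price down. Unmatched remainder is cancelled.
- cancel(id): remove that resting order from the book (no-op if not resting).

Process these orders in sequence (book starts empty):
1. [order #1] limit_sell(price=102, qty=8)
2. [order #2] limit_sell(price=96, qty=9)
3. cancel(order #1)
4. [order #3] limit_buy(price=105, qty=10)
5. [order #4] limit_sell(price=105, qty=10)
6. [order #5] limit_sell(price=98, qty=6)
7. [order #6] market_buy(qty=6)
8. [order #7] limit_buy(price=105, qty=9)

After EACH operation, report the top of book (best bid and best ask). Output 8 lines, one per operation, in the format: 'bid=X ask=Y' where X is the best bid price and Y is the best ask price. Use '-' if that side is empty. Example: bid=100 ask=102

Answer: bid=- ask=102
bid=- ask=96
bid=- ask=96
bid=105 ask=-
bid=- ask=105
bid=- ask=98
bid=- ask=105
bid=- ask=-

Derivation:
After op 1 [order #1] limit_sell(price=102, qty=8): fills=none; bids=[-] asks=[#1:8@102]
After op 2 [order #2] limit_sell(price=96, qty=9): fills=none; bids=[-] asks=[#2:9@96 #1:8@102]
After op 3 cancel(order #1): fills=none; bids=[-] asks=[#2:9@96]
After op 4 [order #3] limit_buy(price=105, qty=10): fills=#3x#2:9@96; bids=[#3:1@105] asks=[-]
After op 5 [order #4] limit_sell(price=105, qty=10): fills=#3x#4:1@105; bids=[-] asks=[#4:9@105]
After op 6 [order #5] limit_sell(price=98, qty=6): fills=none; bids=[-] asks=[#5:6@98 #4:9@105]
After op 7 [order #6] market_buy(qty=6): fills=#6x#5:6@98; bids=[-] asks=[#4:9@105]
After op 8 [order #7] limit_buy(price=105, qty=9): fills=#7x#4:9@105; bids=[-] asks=[-]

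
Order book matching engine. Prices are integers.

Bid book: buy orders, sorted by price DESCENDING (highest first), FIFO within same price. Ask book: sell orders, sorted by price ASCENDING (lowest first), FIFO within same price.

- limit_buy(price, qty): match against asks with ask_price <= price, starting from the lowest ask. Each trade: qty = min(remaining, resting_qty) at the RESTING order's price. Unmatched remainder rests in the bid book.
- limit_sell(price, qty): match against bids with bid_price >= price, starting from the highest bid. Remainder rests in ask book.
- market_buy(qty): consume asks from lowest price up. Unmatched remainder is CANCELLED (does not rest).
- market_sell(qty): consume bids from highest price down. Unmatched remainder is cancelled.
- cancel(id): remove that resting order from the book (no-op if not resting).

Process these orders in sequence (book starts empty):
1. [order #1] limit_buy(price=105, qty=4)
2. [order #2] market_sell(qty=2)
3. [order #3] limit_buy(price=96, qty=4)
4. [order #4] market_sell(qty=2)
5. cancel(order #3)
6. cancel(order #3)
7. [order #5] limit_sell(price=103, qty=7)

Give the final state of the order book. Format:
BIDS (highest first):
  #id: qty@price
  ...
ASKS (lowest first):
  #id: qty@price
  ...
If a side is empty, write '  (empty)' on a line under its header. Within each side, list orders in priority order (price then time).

Answer: BIDS (highest first):
  (empty)
ASKS (lowest first):
  #5: 7@103

Derivation:
After op 1 [order #1] limit_buy(price=105, qty=4): fills=none; bids=[#1:4@105] asks=[-]
After op 2 [order #2] market_sell(qty=2): fills=#1x#2:2@105; bids=[#1:2@105] asks=[-]
After op 3 [order #3] limit_buy(price=96, qty=4): fills=none; bids=[#1:2@105 #3:4@96] asks=[-]
After op 4 [order #4] market_sell(qty=2): fills=#1x#4:2@105; bids=[#3:4@96] asks=[-]
After op 5 cancel(order #3): fills=none; bids=[-] asks=[-]
After op 6 cancel(order #3): fills=none; bids=[-] asks=[-]
After op 7 [order #5] limit_sell(price=103, qty=7): fills=none; bids=[-] asks=[#5:7@103]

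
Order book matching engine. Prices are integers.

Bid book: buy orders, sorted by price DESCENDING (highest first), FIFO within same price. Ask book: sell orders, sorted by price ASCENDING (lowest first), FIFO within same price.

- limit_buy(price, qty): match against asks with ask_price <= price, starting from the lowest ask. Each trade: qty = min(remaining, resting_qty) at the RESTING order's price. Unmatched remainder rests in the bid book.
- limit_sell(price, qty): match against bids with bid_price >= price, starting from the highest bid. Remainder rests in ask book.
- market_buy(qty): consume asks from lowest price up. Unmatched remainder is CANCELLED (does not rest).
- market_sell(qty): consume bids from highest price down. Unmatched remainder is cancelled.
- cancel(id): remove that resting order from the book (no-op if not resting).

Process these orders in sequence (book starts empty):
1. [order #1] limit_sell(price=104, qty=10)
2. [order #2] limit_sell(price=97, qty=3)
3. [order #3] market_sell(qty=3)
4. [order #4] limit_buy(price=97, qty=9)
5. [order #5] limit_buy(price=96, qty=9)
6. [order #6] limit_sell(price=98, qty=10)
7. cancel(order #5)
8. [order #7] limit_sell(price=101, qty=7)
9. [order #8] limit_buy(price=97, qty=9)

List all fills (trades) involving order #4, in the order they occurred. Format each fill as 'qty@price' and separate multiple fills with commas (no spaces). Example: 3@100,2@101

After op 1 [order #1] limit_sell(price=104, qty=10): fills=none; bids=[-] asks=[#1:10@104]
After op 2 [order #2] limit_sell(price=97, qty=3): fills=none; bids=[-] asks=[#2:3@97 #1:10@104]
After op 3 [order #3] market_sell(qty=3): fills=none; bids=[-] asks=[#2:3@97 #1:10@104]
After op 4 [order #4] limit_buy(price=97, qty=9): fills=#4x#2:3@97; bids=[#4:6@97] asks=[#1:10@104]
After op 5 [order #5] limit_buy(price=96, qty=9): fills=none; bids=[#4:6@97 #5:9@96] asks=[#1:10@104]
After op 6 [order #6] limit_sell(price=98, qty=10): fills=none; bids=[#4:6@97 #5:9@96] asks=[#6:10@98 #1:10@104]
After op 7 cancel(order #5): fills=none; bids=[#4:6@97] asks=[#6:10@98 #1:10@104]
After op 8 [order #7] limit_sell(price=101, qty=7): fills=none; bids=[#4:6@97] asks=[#6:10@98 #7:7@101 #1:10@104]
After op 9 [order #8] limit_buy(price=97, qty=9): fills=none; bids=[#4:6@97 #8:9@97] asks=[#6:10@98 #7:7@101 #1:10@104]

Answer: 3@97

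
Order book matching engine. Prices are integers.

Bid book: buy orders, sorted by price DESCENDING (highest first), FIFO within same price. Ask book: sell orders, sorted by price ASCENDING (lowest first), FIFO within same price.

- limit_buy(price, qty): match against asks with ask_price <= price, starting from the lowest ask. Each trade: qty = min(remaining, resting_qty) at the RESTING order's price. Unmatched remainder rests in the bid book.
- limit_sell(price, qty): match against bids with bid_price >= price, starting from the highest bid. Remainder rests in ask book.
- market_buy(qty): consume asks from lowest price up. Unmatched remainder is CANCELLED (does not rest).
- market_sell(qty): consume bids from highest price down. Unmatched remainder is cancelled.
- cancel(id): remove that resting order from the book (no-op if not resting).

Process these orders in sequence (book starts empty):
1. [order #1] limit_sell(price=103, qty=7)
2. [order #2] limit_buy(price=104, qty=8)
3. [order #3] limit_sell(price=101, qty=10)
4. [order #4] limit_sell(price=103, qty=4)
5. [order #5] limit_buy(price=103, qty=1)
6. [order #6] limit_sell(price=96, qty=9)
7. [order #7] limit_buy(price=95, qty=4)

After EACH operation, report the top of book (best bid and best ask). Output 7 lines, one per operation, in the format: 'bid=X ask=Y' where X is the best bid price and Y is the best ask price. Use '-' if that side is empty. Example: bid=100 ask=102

After op 1 [order #1] limit_sell(price=103, qty=7): fills=none; bids=[-] asks=[#1:7@103]
After op 2 [order #2] limit_buy(price=104, qty=8): fills=#2x#1:7@103; bids=[#2:1@104] asks=[-]
After op 3 [order #3] limit_sell(price=101, qty=10): fills=#2x#3:1@104; bids=[-] asks=[#3:9@101]
After op 4 [order #4] limit_sell(price=103, qty=4): fills=none; bids=[-] asks=[#3:9@101 #4:4@103]
After op 5 [order #5] limit_buy(price=103, qty=1): fills=#5x#3:1@101; bids=[-] asks=[#3:8@101 #4:4@103]
After op 6 [order #6] limit_sell(price=96, qty=9): fills=none; bids=[-] asks=[#6:9@96 #3:8@101 #4:4@103]
After op 7 [order #7] limit_buy(price=95, qty=4): fills=none; bids=[#7:4@95] asks=[#6:9@96 #3:8@101 #4:4@103]

Answer: bid=- ask=103
bid=104 ask=-
bid=- ask=101
bid=- ask=101
bid=- ask=101
bid=- ask=96
bid=95 ask=96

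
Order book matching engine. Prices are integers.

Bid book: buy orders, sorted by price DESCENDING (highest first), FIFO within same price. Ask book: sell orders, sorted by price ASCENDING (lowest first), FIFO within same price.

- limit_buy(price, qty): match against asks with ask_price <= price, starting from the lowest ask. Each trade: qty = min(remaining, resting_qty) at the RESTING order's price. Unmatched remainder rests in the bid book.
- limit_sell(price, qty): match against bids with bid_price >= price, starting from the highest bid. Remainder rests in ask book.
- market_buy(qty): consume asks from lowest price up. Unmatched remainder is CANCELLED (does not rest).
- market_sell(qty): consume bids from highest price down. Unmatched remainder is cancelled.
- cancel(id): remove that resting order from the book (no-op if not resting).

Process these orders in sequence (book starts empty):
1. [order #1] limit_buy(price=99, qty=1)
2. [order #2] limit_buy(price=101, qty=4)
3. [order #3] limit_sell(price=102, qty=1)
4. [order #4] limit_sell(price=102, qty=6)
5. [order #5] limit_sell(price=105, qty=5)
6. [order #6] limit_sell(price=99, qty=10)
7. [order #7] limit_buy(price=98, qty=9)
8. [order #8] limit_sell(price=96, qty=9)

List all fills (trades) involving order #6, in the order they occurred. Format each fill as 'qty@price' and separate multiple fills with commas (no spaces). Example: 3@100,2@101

After op 1 [order #1] limit_buy(price=99, qty=1): fills=none; bids=[#1:1@99] asks=[-]
After op 2 [order #2] limit_buy(price=101, qty=4): fills=none; bids=[#2:4@101 #1:1@99] asks=[-]
After op 3 [order #3] limit_sell(price=102, qty=1): fills=none; bids=[#2:4@101 #1:1@99] asks=[#3:1@102]
After op 4 [order #4] limit_sell(price=102, qty=6): fills=none; bids=[#2:4@101 #1:1@99] asks=[#3:1@102 #4:6@102]
After op 5 [order #5] limit_sell(price=105, qty=5): fills=none; bids=[#2:4@101 #1:1@99] asks=[#3:1@102 #4:6@102 #5:5@105]
After op 6 [order #6] limit_sell(price=99, qty=10): fills=#2x#6:4@101 #1x#6:1@99; bids=[-] asks=[#6:5@99 #3:1@102 #4:6@102 #5:5@105]
After op 7 [order #7] limit_buy(price=98, qty=9): fills=none; bids=[#7:9@98] asks=[#6:5@99 #3:1@102 #4:6@102 #5:5@105]
After op 8 [order #8] limit_sell(price=96, qty=9): fills=#7x#8:9@98; bids=[-] asks=[#6:5@99 #3:1@102 #4:6@102 #5:5@105]

Answer: 4@101,1@99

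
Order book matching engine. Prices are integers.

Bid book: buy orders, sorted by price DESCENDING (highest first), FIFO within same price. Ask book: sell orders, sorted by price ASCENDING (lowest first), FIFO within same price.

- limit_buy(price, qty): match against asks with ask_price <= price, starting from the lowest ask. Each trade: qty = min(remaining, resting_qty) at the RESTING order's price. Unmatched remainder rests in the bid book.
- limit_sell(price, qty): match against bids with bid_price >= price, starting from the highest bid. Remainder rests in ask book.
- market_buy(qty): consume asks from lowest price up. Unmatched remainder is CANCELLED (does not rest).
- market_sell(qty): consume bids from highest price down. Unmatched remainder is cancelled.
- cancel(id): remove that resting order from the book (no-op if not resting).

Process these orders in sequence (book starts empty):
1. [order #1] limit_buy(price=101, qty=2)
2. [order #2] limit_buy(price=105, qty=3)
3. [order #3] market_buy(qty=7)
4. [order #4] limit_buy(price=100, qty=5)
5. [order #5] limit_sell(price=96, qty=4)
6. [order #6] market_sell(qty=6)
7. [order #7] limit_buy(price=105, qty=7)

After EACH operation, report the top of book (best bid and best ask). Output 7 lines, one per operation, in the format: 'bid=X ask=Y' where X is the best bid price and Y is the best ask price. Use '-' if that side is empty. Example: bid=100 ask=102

After op 1 [order #1] limit_buy(price=101, qty=2): fills=none; bids=[#1:2@101] asks=[-]
After op 2 [order #2] limit_buy(price=105, qty=3): fills=none; bids=[#2:3@105 #1:2@101] asks=[-]
After op 3 [order #3] market_buy(qty=7): fills=none; bids=[#2:3@105 #1:2@101] asks=[-]
After op 4 [order #4] limit_buy(price=100, qty=5): fills=none; bids=[#2:3@105 #1:2@101 #4:5@100] asks=[-]
After op 5 [order #5] limit_sell(price=96, qty=4): fills=#2x#5:3@105 #1x#5:1@101; bids=[#1:1@101 #4:5@100] asks=[-]
After op 6 [order #6] market_sell(qty=6): fills=#1x#6:1@101 #4x#6:5@100; bids=[-] asks=[-]
After op 7 [order #7] limit_buy(price=105, qty=7): fills=none; bids=[#7:7@105] asks=[-]

Answer: bid=101 ask=-
bid=105 ask=-
bid=105 ask=-
bid=105 ask=-
bid=101 ask=-
bid=- ask=-
bid=105 ask=-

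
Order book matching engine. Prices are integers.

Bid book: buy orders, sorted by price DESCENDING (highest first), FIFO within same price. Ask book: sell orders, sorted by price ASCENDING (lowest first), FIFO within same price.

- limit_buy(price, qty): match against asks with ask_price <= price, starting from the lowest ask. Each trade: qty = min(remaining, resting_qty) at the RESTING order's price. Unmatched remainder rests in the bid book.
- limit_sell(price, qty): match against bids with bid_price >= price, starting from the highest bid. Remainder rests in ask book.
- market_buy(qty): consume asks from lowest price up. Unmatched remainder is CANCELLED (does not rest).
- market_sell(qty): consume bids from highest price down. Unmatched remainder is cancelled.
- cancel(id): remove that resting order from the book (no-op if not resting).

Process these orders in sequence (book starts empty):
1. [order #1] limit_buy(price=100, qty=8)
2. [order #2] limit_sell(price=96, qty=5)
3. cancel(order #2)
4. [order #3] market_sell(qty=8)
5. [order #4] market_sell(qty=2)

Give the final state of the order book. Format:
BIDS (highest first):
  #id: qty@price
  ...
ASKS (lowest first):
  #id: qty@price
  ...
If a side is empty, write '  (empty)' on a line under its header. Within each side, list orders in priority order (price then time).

Answer: BIDS (highest first):
  (empty)
ASKS (lowest first):
  (empty)

Derivation:
After op 1 [order #1] limit_buy(price=100, qty=8): fills=none; bids=[#1:8@100] asks=[-]
After op 2 [order #2] limit_sell(price=96, qty=5): fills=#1x#2:5@100; bids=[#1:3@100] asks=[-]
After op 3 cancel(order #2): fills=none; bids=[#1:3@100] asks=[-]
After op 4 [order #3] market_sell(qty=8): fills=#1x#3:3@100; bids=[-] asks=[-]
After op 5 [order #4] market_sell(qty=2): fills=none; bids=[-] asks=[-]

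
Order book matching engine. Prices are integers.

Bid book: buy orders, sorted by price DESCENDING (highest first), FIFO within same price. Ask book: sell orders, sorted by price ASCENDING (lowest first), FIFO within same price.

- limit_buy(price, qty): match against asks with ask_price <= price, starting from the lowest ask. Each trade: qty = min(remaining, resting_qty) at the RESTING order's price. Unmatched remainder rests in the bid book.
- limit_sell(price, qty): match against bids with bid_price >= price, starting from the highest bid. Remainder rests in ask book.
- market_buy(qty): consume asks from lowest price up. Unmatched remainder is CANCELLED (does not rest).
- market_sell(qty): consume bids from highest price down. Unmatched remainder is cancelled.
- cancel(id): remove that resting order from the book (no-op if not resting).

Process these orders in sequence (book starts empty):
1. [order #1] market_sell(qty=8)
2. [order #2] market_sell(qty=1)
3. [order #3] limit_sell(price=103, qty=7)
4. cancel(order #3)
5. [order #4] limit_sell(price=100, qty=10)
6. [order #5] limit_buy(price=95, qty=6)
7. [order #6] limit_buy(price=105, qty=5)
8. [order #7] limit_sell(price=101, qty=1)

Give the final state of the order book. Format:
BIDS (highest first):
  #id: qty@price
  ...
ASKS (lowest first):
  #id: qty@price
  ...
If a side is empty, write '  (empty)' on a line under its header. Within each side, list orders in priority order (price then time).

Answer: BIDS (highest first):
  #5: 6@95
ASKS (lowest first):
  #4: 5@100
  #7: 1@101

Derivation:
After op 1 [order #1] market_sell(qty=8): fills=none; bids=[-] asks=[-]
After op 2 [order #2] market_sell(qty=1): fills=none; bids=[-] asks=[-]
After op 3 [order #3] limit_sell(price=103, qty=7): fills=none; bids=[-] asks=[#3:7@103]
After op 4 cancel(order #3): fills=none; bids=[-] asks=[-]
After op 5 [order #4] limit_sell(price=100, qty=10): fills=none; bids=[-] asks=[#4:10@100]
After op 6 [order #5] limit_buy(price=95, qty=6): fills=none; bids=[#5:6@95] asks=[#4:10@100]
After op 7 [order #6] limit_buy(price=105, qty=5): fills=#6x#4:5@100; bids=[#5:6@95] asks=[#4:5@100]
After op 8 [order #7] limit_sell(price=101, qty=1): fills=none; bids=[#5:6@95] asks=[#4:5@100 #7:1@101]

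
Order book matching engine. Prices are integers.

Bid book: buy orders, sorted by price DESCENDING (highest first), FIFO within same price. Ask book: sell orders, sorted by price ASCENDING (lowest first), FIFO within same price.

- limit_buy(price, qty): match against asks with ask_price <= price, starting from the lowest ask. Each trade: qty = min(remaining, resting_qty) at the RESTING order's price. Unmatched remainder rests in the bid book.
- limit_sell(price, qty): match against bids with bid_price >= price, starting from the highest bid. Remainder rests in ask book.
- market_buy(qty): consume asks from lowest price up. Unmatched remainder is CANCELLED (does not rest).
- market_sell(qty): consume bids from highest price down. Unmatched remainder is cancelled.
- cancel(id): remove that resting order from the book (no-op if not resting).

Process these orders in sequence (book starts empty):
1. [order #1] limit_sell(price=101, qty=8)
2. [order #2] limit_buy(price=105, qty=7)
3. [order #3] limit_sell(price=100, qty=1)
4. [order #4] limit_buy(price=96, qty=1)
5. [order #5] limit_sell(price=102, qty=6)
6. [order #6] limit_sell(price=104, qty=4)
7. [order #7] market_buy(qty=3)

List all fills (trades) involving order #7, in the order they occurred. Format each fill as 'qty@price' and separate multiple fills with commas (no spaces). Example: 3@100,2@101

After op 1 [order #1] limit_sell(price=101, qty=8): fills=none; bids=[-] asks=[#1:8@101]
After op 2 [order #2] limit_buy(price=105, qty=7): fills=#2x#1:7@101; bids=[-] asks=[#1:1@101]
After op 3 [order #3] limit_sell(price=100, qty=1): fills=none; bids=[-] asks=[#3:1@100 #1:1@101]
After op 4 [order #4] limit_buy(price=96, qty=1): fills=none; bids=[#4:1@96] asks=[#3:1@100 #1:1@101]
After op 5 [order #5] limit_sell(price=102, qty=6): fills=none; bids=[#4:1@96] asks=[#3:1@100 #1:1@101 #5:6@102]
After op 6 [order #6] limit_sell(price=104, qty=4): fills=none; bids=[#4:1@96] asks=[#3:1@100 #1:1@101 #5:6@102 #6:4@104]
After op 7 [order #7] market_buy(qty=3): fills=#7x#3:1@100 #7x#1:1@101 #7x#5:1@102; bids=[#4:1@96] asks=[#5:5@102 #6:4@104]

Answer: 1@100,1@101,1@102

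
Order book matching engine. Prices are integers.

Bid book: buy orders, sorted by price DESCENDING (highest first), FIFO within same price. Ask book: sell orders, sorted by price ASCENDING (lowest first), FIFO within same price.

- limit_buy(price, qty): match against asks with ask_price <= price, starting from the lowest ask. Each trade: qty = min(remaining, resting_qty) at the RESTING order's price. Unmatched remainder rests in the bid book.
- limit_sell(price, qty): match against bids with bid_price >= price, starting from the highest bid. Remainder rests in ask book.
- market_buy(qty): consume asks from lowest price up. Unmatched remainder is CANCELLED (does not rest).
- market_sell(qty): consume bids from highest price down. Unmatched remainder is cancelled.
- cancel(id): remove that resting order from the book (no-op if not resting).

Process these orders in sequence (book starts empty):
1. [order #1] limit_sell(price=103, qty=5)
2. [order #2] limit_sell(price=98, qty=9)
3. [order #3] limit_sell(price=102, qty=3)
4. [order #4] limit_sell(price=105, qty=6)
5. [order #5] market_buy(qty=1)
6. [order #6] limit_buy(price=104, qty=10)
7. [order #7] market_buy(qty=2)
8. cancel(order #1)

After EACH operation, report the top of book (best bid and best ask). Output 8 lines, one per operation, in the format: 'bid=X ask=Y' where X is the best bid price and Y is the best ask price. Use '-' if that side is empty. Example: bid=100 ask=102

After op 1 [order #1] limit_sell(price=103, qty=5): fills=none; bids=[-] asks=[#1:5@103]
After op 2 [order #2] limit_sell(price=98, qty=9): fills=none; bids=[-] asks=[#2:9@98 #1:5@103]
After op 3 [order #3] limit_sell(price=102, qty=3): fills=none; bids=[-] asks=[#2:9@98 #3:3@102 #1:5@103]
After op 4 [order #4] limit_sell(price=105, qty=6): fills=none; bids=[-] asks=[#2:9@98 #3:3@102 #1:5@103 #4:6@105]
After op 5 [order #5] market_buy(qty=1): fills=#5x#2:1@98; bids=[-] asks=[#2:8@98 #3:3@102 #1:5@103 #4:6@105]
After op 6 [order #6] limit_buy(price=104, qty=10): fills=#6x#2:8@98 #6x#3:2@102; bids=[-] asks=[#3:1@102 #1:5@103 #4:6@105]
After op 7 [order #7] market_buy(qty=2): fills=#7x#3:1@102 #7x#1:1@103; bids=[-] asks=[#1:4@103 #4:6@105]
After op 8 cancel(order #1): fills=none; bids=[-] asks=[#4:6@105]

Answer: bid=- ask=103
bid=- ask=98
bid=- ask=98
bid=- ask=98
bid=- ask=98
bid=- ask=102
bid=- ask=103
bid=- ask=105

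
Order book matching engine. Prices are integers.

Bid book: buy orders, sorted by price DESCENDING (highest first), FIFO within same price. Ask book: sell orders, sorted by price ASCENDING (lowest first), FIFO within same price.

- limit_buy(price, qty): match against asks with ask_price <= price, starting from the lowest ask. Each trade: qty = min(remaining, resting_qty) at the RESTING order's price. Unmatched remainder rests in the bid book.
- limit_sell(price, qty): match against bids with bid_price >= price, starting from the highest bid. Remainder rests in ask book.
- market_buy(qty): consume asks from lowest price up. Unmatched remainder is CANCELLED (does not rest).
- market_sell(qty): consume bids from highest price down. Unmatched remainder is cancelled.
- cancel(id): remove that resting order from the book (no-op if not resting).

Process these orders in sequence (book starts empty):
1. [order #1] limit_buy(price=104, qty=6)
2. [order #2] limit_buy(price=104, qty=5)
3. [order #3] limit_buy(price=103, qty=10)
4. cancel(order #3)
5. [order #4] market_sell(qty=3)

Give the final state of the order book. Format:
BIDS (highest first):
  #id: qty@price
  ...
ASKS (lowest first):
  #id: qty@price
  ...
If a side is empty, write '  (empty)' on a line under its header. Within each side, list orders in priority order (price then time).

After op 1 [order #1] limit_buy(price=104, qty=6): fills=none; bids=[#1:6@104] asks=[-]
After op 2 [order #2] limit_buy(price=104, qty=5): fills=none; bids=[#1:6@104 #2:5@104] asks=[-]
After op 3 [order #3] limit_buy(price=103, qty=10): fills=none; bids=[#1:6@104 #2:5@104 #3:10@103] asks=[-]
After op 4 cancel(order #3): fills=none; bids=[#1:6@104 #2:5@104] asks=[-]
After op 5 [order #4] market_sell(qty=3): fills=#1x#4:3@104; bids=[#1:3@104 #2:5@104] asks=[-]

Answer: BIDS (highest first):
  #1: 3@104
  #2: 5@104
ASKS (lowest first):
  (empty)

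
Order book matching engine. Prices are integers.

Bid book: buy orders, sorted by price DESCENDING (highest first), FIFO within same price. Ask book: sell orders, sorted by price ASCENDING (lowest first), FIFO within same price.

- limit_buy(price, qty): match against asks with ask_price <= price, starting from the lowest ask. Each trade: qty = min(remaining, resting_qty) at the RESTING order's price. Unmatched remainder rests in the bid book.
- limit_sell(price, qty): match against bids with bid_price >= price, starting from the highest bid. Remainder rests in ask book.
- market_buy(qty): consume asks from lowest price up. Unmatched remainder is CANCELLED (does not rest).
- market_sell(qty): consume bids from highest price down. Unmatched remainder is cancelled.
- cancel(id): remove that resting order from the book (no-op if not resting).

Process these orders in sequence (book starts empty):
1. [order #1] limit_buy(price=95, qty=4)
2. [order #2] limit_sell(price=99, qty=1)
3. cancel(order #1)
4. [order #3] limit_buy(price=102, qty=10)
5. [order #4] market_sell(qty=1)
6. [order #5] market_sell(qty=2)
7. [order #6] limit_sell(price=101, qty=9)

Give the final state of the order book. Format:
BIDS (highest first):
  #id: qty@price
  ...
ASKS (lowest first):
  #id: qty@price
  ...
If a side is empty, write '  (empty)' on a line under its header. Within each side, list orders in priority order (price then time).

Answer: BIDS (highest first):
  (empty)
ASKS (lowest first):
  #6: 3@101

Derivation:
After op 1 [order #1] limit_buy(price=95, qty=4): fills=none; bids=[#1:4@95] asks=[-]
After op 2 [order #2] limit_sell(price=99, qty=1): fills=none; bids=[#1:4@95] asks=[#2:1@99]
After op 3 cancel(order #1): fills=none; bids=[-] asks=[#2:1@99]
After op 4 [order #3] limit_buy(price=102, qty=10): fills=#3x#2:1@99; bids=[#3:9@102] asks=[-]
After op 5 [order #4] market_sell(qty=1): fills=#3x#4:1@102; bids=[#3:8@102] asks=[-]
After op 6 [order #5] market_sell(qty=2): fills=#3x#5:2@102; bids=[#3:6@102] asks=[-]
After op 7 [order #6] limit_sell(price=101, qty=9): fills=#3x#6:6@102; bids=[-] asks=[#6:3@101]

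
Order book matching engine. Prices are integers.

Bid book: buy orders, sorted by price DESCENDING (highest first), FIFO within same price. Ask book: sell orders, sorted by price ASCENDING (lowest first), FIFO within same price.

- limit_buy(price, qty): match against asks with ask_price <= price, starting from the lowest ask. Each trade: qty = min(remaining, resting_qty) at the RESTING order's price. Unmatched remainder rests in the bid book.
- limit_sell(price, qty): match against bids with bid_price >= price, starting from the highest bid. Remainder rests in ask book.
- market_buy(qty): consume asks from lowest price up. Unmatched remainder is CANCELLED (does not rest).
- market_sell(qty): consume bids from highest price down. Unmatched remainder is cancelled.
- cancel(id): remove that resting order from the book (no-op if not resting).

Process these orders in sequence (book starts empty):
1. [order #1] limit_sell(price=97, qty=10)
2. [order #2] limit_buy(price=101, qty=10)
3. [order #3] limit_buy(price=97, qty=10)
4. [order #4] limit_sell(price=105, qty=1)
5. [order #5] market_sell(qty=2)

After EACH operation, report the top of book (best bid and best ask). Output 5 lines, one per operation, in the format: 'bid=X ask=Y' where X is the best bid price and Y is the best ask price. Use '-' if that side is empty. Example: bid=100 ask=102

Answer: bid=- ask=97
bid=- ask=-
bid=97 ask=-
bid=97 ask=105
bid=97 ask=105

Derivation:
After op 1 [order #1] limit_sell(price=97, qty=10): fills=none; bids=[-] asks=[#1:10@97]
After op 2 [order #2] limit_buy(price=101, qty=10): fills=#2x#1:10@97; bids=[-] asks=[-]
After op 3 [order #3] limit_buy(price=97, qty=10): fills=none; bids=[#3:10@97] asks=[-]
After op 4 [order #4] limit_sell(price=105, qty=1): fills=none; bids=[#3:10@97] asks=[#4:1@105]
After op 5 [order #5] market_sell(qty=2): fills=#3x#5:2@97; bids=[#3:8@97] asks=[#4:1@105]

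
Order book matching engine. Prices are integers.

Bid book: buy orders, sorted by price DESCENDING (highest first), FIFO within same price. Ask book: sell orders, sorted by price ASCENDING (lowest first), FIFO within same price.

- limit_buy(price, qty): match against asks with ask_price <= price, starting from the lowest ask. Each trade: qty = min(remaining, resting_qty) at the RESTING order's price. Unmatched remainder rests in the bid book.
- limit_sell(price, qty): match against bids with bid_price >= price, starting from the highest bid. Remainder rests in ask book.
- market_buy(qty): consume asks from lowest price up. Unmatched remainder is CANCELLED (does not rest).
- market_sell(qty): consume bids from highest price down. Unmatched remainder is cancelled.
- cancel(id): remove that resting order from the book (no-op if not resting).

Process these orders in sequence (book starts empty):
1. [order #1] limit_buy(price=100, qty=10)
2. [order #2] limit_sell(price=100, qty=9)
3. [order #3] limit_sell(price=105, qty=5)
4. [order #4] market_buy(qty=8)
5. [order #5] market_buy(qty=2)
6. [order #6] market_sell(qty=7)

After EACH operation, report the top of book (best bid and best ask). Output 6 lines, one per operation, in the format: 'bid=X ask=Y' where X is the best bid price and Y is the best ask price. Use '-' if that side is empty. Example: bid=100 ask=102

After op 1 [order #1] limit_buy(price=100, qty=10): fills=none; bids=[#1:10@100] asks=[-]
After op 2 [order #2] limit_sell(price=100, qty=9): fills=#1x#2:9@100; bids=[#1:1@100] asks=[-]
After op 3 [order #3] limit_sell(price=105, qty=5): fills=none; bids=[#1:1@100] asks=[#3:5@105]
After op 4 [order #4] market_buy(qty=8): fills=#4x#3:5@105; bids=[#1:1@100] asks=[-]
After op 5 [order #5] market_buy(qty=2): fills=none; bids=[#1:1@100] asks=[-]
After op 6 [order #6] market_sell(qty=7): fills=#1x#6:1@100; bids=[-] asks=[-]

Answer: bid=100 ask=-
bid=100 ask=-
bid=100 ask=105
bid=100 ask=-
bid=100 ask=-
bid=- ask=-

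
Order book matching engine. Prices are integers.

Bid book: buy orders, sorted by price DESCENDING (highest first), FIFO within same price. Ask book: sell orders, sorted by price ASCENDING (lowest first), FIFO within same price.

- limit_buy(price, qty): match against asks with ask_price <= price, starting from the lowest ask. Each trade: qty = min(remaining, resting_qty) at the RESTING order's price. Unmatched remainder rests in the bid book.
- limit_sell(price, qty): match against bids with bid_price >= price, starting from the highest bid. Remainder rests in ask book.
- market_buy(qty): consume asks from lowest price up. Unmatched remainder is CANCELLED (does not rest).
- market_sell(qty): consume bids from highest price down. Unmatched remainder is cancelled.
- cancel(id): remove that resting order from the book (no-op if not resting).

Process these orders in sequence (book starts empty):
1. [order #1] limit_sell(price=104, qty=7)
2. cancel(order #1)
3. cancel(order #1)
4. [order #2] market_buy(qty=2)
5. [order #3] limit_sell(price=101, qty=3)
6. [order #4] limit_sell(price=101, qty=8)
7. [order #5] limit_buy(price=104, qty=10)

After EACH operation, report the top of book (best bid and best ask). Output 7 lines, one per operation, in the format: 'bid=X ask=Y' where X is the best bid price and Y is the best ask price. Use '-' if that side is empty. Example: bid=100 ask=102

Answer: bid=- ask=104
bid=- ask=-
bid=- ask=-
bid=- ask=-
bid=- ask=101
bid=- ask=101
bid=- ask=101

Derivation:
After op 1 [order #1] limit_sell(price=104, qty=7): fills=none; bids=[-] asks=[#1:7@104]
After op 2 cancel(order #1): fills=none; bids=[-] asks=[-]
After op 3 cancel(order #1): fills=none; bids=[-] asks=[-]
After op 4 [order #2] market_buy(qty=2): fills=none; bids=[-] asks=[-]
After op 5 [order #3] limit_sell(price=101, qty=3): fills=none; bids=[-] asks=[#3:3@101]
After op 6 [order #4] limit_sell(price=101, qty=8): fills=none; bids=[-] asks=[#3:3@101 #4:8@101]
After op 7 [order #5] limit_buy(price=104, qty=10): fills=#5x#3:3@101 #5x#4:7@101; bids=[-] asks=[#4:1@101]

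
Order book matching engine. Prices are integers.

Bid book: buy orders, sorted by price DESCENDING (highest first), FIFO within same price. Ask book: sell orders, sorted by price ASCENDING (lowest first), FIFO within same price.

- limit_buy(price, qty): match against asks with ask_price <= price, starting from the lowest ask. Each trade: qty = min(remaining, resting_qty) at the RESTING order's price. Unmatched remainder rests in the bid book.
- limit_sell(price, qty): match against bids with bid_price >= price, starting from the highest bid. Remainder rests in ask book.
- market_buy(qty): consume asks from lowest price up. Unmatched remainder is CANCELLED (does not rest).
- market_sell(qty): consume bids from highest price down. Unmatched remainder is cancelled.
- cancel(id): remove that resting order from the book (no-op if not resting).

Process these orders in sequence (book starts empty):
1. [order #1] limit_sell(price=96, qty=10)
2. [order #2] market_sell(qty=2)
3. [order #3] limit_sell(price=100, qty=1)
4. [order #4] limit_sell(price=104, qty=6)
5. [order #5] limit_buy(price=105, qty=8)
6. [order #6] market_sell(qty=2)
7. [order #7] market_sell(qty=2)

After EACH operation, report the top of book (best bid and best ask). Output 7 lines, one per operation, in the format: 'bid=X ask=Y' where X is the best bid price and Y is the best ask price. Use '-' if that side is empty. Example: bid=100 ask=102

Answer: bid=- ask=96
bid=- ask=96
bid=- ask=96
bid=- ask=96
bid=- ask=96
bid=- ask=96
bid=- ask=96

Derivation:
After op 1 [order #1] limit_sell(price=96, qty=10): fills=none; bids=[-] asks=[#1:10@96]
After op 2 [order #2] market_sell(qty=2): fills=none; bids=[-] asks=[#1:10@96]
After op 3 [order #3] limit_sell(price=100, qty=1): fills=none; bids=[-] asks=[#1:10@96 #3:1@100]
After op 4 [order #4] limit_sell(price=104, qty=6): fills=none; bids=[-] asks=[#1:10@96 #3:1@100 #4:6@104]
After op 5 [order #5] limit_buy(price=105, qty=8): fills=#5x#1:8@96; bids=[-] asks=[#1:2@96 #3:1@100 #4:6@104]
After op 6 [order #6] market_sell(qty=2): fills=none; bids=[-] asks=[#1:2@96 #3:1@100 #4:6@104]
After op 7 [order #7] market_sell(qty=2): fills=none; bids=[-] asks=[#1:2@96 #3:1@100 #4:6@104]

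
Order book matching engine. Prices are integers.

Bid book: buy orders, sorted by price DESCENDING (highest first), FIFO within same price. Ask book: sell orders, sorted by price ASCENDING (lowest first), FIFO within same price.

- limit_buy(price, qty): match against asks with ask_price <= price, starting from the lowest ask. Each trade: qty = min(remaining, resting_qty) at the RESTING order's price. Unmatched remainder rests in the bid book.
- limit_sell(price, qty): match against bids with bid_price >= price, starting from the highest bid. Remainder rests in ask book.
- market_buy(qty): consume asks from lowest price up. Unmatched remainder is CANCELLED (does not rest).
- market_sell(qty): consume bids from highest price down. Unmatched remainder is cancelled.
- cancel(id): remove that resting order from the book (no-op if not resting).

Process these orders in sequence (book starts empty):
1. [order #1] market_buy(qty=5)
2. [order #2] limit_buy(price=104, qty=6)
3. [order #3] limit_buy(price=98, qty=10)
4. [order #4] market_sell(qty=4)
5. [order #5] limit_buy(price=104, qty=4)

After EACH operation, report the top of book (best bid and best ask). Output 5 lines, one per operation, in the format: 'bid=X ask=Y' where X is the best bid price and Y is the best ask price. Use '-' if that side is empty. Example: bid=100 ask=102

After op 1 [order #1] market_buy(qty=5): fills=none; bids=[-] asks=[-]
After op 2 [order #2] limit_buy(price=104, qty=6): fills=none; bids=[#2:6@104] asks=[-]
After op 3 [order #3] limit_buy(price=98, qty=10): fills=none; bids=[#2:6@104 #3:10@98] asks=[-]
After op 4 [order #4] market_sell(qty=4): fills=#2x#4:4@104; bids=[#2:2@104 #3:10@98] asks=[-]
After op 5 [order #5] limit_buy(price=104, qty=4): fills=none; bids=[#2:2@104 #5:4@104 #3:10@98] asks=[-]

Answer: bid=- ask=-
bid=104 ask=-
bid=104 ask=-
bid=104 ask=-
bid=104 ask=-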